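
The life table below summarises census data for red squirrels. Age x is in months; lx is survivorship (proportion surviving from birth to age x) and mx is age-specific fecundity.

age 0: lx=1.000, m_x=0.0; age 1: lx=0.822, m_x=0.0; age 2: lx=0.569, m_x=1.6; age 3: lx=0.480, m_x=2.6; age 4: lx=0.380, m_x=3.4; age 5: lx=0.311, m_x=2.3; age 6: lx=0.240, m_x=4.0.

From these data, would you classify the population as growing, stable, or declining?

R0 = Σ lx·mx = 0 + 0 + 0.9104 + 1.248 + 1.292 + 0.7153 + 0.96 = 5.1257
R0 > 1, so the population is growing.

growing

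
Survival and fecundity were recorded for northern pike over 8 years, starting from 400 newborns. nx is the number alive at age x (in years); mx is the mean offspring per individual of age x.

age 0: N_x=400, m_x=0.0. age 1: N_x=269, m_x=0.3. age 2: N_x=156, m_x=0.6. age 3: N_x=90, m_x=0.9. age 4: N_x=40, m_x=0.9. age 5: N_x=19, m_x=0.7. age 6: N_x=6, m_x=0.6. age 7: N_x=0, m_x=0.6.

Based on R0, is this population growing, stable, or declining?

lx = nx/n0 = nx/400: 1, 0.6725, 0.39, 0.225, 0.1, 0.0475, 0.015, 0
R0 = Σ lx·mx = 0 + 0.20175 + 0.234 + 0.2025 + 0.09 + 0.03325 + 0.009 + 0 = 0.7705
R0 < 1, so the population is declining.

declining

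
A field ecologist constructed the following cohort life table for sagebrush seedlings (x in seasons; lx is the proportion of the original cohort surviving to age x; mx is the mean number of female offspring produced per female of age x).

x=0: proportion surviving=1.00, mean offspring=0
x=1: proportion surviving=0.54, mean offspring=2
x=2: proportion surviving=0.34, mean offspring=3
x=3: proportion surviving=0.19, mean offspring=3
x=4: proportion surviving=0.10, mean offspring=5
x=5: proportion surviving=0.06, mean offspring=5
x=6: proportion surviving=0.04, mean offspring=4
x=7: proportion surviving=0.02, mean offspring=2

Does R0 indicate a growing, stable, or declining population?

R0 = Σ lx·mx = 0 + 1.08 + 1.02 + 0.57 + 0.5 + 0.3 + 0.16 + 0.04 = 3.67
R0 > 1, so the population is growing.

growing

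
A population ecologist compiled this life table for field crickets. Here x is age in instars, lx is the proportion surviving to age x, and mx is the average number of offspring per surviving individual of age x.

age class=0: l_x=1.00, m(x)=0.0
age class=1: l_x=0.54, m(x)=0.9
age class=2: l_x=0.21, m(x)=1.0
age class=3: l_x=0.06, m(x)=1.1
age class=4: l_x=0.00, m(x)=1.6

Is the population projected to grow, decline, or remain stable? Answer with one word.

declining

R0 = Σ lx·mx = 0 + 0.486 + 0.21 + 0.066 + 0 = 0.762
R0 < 1, so the population is declining.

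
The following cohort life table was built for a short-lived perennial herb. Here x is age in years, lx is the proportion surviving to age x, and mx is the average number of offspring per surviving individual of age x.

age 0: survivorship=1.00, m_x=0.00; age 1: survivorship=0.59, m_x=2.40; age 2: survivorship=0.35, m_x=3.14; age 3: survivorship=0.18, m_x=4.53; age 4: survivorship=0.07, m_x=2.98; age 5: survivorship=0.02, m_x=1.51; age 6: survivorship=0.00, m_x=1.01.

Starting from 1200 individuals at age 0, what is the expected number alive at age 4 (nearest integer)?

84

Expected survivors = N0 · l_4 = 1200 × 0.07 = 84 → 84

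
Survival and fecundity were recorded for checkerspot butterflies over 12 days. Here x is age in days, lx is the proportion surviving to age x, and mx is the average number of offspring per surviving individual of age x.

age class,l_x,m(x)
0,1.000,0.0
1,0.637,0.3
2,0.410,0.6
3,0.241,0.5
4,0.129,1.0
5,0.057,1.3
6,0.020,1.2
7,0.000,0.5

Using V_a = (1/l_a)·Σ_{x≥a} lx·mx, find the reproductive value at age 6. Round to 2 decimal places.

lx·mx for x ≥ 6: 0.024, 0 → sum = 0.024
V_6 = 0.024 / l_6 = 0.024 / 0.02 = 1.2 → 1.20

1.20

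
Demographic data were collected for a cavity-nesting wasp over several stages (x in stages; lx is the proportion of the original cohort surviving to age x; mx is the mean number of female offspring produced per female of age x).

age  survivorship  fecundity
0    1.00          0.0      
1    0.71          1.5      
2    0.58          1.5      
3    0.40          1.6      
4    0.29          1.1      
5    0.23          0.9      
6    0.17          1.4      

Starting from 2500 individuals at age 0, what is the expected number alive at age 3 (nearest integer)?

Expected survivors = N0 · l_3 = 2500 × 0.40 = 1000 → 1000

1000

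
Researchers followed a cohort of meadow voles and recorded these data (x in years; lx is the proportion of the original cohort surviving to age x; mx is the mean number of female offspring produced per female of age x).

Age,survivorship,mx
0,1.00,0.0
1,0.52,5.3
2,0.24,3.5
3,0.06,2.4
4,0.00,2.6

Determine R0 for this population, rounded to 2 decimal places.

lx·mx by age: 0, 2.756, 0.84, 0.144, 0
R0 = Σ lx·mx = 3.74 → 3.74

3.74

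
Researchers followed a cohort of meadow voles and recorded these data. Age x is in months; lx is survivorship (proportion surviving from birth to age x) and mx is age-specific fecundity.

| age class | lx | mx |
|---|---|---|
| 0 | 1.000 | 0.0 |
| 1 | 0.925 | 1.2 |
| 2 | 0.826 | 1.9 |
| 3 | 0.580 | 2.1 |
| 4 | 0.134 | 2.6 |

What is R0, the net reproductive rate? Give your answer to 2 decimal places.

lx·mx by age: 0, 1.11, 1.5694, 1.218, 0.3484
R0 = Σ lx·mx = 4.2458 → 4.25

4.25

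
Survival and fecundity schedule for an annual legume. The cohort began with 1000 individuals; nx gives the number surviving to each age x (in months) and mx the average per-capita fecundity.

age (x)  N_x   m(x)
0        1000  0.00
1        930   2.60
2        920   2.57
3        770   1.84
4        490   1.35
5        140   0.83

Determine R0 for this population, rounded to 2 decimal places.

6.98

lx = nx/n0 = nx/1000: 1, 0.93, 0.92, 0.77, 0.49, 0.14
lx·mx by age: 0, 2.418, 2.3644, 1.4168, 0.6615, 0.1162
R0 = Σ lx·mx = 6.9769 → 6.98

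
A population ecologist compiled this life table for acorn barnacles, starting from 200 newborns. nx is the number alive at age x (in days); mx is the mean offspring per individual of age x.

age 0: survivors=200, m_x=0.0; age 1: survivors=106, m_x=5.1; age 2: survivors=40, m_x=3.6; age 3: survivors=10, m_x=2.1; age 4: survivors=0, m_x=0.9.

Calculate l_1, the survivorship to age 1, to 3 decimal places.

0.530

l_1 = n_1/n_0 = 106/200 = 0.53 → 0.530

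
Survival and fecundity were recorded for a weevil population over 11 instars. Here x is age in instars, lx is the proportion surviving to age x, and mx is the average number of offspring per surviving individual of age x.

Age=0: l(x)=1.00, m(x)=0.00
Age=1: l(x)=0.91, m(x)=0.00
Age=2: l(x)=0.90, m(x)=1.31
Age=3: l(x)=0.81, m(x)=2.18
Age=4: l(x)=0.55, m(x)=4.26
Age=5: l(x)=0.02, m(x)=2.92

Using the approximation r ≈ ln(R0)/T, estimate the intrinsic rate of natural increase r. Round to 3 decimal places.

R0 = Σ lx·mx = 0 + 0 + 1.179 + 1.7658 + 2.343 + 0.0584 = 5.3462
Σ x·lx·mx = 17.3194; T = 17.3194/5.3462 = 3.23957…
r ≈ ln(R0)/T = ln(5.3462)/3.23957… = 0.51747… → 0.517

0.517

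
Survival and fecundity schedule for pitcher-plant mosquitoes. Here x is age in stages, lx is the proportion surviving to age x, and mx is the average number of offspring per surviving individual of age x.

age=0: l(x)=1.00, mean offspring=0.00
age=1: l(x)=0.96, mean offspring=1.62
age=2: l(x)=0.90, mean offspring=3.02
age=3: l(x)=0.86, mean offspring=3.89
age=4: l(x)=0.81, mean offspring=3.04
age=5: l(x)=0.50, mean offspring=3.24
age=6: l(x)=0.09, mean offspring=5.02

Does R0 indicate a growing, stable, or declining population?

growing

R0 = Σ lx·mx = 0 + 1.5552 + 2.718 + 3.3454 + 2.4624 + 1.62 + 0.4518 = 12.1528
R0 > 1, so the population is growing.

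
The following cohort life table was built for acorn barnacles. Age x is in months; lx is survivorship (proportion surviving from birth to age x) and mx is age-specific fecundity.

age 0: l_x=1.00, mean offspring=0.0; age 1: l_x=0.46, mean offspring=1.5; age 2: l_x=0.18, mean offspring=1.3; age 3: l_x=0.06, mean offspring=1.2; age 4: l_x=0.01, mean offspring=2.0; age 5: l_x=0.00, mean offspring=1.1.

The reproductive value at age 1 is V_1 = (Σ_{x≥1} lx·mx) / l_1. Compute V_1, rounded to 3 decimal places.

2.209

lx·mx for x ≥ 1: 0.69, 0.234, 0.072, 0.02, 0 → sum = 1.016
V_1 = 1.016 / l_1 = 1.016 / 0.46 = 2.208696… → 2.209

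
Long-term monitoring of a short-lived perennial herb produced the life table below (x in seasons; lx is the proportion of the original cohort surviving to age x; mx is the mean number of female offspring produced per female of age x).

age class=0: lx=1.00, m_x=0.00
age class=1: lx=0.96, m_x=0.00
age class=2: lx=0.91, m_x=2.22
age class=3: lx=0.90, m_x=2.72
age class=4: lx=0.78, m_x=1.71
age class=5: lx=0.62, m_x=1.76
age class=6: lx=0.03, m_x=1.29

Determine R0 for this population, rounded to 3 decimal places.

6.932

lx·mx by age: 0, 0, 2.0202, 2.448, 1.3338, 1.0912, 0.0387
R0 = Σ lx·mx = 6.9319 → 6.932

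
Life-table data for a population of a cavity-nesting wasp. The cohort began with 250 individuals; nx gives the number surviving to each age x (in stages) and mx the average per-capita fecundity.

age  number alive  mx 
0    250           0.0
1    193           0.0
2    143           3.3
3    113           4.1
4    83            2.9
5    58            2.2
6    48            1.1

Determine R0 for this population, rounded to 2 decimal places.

lx = nx/n0 = nx/250: 1, 0.772, 0.572, 0.452, 0.332, 0.232, 0.192
lx·mx by age: 0, 0, 1.8876, 1.8532, 0.9628, 0.5104, 0.2112
R0 = Σ lx·mx = 5.4252 → 5.43

5.43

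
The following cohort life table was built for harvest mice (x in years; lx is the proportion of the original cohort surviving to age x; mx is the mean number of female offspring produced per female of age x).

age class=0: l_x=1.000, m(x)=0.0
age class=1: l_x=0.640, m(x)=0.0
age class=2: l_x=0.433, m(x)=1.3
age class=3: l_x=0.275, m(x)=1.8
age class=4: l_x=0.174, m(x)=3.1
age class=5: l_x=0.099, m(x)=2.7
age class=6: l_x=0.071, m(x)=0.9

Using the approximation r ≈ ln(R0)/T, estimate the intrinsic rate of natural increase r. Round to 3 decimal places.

R0 = Σ lx·mx = 0 + 0 + 0.5629 + 0.495 + 0.5394 + 0.2673 + 0.0639 = 1.9285
Σ x·lx·mx = 6.4883; T = 6.4883/1.9285 = 3.36443…
r ≈ ln(R0)/T = ln(1.9285)/3.36443… = 0.1952… → 0.195

0.195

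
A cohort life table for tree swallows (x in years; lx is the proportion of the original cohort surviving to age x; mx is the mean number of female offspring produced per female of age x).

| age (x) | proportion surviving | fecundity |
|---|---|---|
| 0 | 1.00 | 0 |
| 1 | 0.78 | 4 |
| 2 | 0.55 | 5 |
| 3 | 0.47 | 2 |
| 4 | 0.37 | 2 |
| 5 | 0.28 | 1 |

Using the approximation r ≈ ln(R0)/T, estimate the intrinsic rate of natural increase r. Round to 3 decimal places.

1.020

R0 = Σ lx·mx = 0 + 3.12 + 2.75 + 0.94 + 0.74 + 0.28 = 7.83
Σ x·lx·mx = 15.8; T = 15.8/7.83 = 2.01788…
r ≈ ln(R0)/T = ln(7.83)/2.01788… = 1.01986… → 1.020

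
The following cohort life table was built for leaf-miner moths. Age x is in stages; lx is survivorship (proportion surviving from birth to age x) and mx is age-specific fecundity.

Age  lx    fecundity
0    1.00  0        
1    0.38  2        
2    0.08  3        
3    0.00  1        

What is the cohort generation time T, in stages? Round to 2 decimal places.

1.24

lx·mx: 0, 0.76, 0.24, 0 → R0 = 1
x·lx·mx: 0, 0.76, 0.48, 0 → Σ = 1.24
T = 1.24 / 1 = 1.24 → 1.24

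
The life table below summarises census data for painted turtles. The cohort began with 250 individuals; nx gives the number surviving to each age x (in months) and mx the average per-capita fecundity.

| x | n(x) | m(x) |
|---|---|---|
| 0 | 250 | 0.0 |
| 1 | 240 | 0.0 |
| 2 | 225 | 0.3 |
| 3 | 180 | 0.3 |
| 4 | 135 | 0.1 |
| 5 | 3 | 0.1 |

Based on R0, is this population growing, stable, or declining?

declining

lx = nx/n0 = nx/250: 1, 0.96, 0.9, 0.72, 0.54, 0.012
R0 = Σ lx·mx = 0 + 0 + 0.27 + 0.216 + 0.054 + 0.0012 = 0.5412
R0 < 1, so the population is declining.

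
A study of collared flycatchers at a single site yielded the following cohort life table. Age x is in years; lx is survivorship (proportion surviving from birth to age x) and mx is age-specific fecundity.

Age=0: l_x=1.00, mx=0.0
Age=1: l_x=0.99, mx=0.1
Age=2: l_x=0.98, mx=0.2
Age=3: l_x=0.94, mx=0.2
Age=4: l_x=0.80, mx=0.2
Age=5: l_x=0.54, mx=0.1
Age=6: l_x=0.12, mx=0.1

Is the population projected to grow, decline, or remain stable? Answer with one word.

declining

R0 = Σ lx·mx = 0 + 0.099 + 0.196 + 0.188 + 0.16 + 0.054 + 0.012 = 0.709
R0 < 1, so the population is declining.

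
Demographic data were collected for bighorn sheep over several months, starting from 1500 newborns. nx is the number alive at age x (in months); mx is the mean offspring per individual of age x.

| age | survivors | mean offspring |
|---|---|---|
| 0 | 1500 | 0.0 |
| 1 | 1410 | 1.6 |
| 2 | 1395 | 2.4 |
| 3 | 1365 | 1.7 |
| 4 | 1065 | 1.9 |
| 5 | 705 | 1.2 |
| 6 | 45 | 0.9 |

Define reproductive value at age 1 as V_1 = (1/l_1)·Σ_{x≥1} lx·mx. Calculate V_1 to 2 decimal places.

7.68

lx = nx/n0 = nx/1500: 1, 0.94, 0.93, 0.91, 0.71, 0.47, 0.03
lx·mx for x ≥ 1: 1.504, 2.232, 1.547, 1.349, 0.564, 0.027 → sum = 7.223
V_1 = 7.223 / l_1 = 7.223 / 0.94 = 7.684043… → 7.68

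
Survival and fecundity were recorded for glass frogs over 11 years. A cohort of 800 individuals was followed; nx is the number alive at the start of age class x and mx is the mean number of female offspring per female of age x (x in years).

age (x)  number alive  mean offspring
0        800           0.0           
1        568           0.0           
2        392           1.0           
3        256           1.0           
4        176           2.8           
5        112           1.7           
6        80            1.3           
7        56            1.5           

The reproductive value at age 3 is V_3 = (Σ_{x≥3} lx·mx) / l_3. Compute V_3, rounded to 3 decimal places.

lx = nx/n0 = nx/800: 1, 0.71, 0.49, 0.32, 0.22, 0.14, 0.1, 0.07
lx·mx for x ≥ 3: 0.32, 0.616, 0.238, 0.13, 0.105 → sum = 1.409
V_3 = 1.409 / l_3 = 1.409 / 0.32 = 4.403125 → 4.403

4.403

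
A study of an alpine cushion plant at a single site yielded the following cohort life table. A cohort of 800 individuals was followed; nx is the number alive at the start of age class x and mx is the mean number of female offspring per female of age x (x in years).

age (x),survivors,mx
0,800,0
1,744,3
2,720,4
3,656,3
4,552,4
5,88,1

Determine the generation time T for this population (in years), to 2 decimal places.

lx = nx/n0 = nx/800: 1, 0.93, 0.9, 0.82, 0.69, 0.11
lx·mx: 0, 2.79, 3.6, 2.46, 2.76, 0.11 → R0 = 11.72
x·lx·mx: 0, 2.79, 7.2, 7.38, 11.04, 0.55 → Σ = 28.96
T = 28.96 / 11.72 = 2.47099… → 2.47

2.47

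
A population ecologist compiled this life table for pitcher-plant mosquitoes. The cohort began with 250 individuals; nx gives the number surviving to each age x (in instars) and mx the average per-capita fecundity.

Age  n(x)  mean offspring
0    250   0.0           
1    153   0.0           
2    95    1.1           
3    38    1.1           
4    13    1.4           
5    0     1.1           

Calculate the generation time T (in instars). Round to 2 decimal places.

lx = nx/n0 = nx/250: 1, 0.612, 0.38, 0.152, 0.052, 0
lx·mx: 0, 0, 0.418, 0.1672, 0.0728, 0 → R0 = 0.658
x·lx·mx: 0, 0, 0.836, 0.5016, 0.2912, 0 → Σ = 1.6288
T = 1.6288 / 0.658 = 2.47538… → 2.48

2.48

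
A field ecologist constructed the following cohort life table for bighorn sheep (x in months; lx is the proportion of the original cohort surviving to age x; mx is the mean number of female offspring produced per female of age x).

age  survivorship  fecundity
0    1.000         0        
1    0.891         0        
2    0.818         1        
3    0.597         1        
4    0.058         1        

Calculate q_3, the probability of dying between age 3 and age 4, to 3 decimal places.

0.903

q_3 = (l_3 − l_4) / l_3 = (0.597 − 0.058) / 0.597
     = 0.539 / 0.597 = 0.902848… → 0.903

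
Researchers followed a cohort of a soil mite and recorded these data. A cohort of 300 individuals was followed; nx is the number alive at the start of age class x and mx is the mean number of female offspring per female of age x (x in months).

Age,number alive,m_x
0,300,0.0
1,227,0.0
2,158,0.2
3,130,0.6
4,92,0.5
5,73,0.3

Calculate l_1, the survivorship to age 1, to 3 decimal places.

0.757

l_1 = n_1/n_0 = 227/300 = 0.756667… → 0.757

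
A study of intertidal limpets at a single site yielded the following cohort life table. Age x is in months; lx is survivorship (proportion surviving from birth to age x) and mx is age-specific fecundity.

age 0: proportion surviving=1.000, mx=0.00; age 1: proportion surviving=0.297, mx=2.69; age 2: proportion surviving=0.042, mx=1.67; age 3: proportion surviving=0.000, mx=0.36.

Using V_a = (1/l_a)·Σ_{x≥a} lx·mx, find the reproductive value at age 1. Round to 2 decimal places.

lx·mx for x ≥ 1: 0.79893, 0.07014, 0 → sum = 0.86907
V_1 = 0.86907 / l_1 = 0.86907 / 0.297 = 2.926162… → 2.93

2.93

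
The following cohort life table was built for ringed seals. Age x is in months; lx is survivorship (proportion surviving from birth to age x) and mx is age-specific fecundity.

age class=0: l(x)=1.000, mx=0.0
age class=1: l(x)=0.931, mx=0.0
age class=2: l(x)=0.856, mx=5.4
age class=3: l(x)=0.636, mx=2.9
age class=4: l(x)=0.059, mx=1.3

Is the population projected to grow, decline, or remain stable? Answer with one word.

R0 = Σ lx·mx = 0 + 0 + 4.6224 + 1.8444 + 0.0767 = 6.5435
R0 > 1, so the population is growing.

growing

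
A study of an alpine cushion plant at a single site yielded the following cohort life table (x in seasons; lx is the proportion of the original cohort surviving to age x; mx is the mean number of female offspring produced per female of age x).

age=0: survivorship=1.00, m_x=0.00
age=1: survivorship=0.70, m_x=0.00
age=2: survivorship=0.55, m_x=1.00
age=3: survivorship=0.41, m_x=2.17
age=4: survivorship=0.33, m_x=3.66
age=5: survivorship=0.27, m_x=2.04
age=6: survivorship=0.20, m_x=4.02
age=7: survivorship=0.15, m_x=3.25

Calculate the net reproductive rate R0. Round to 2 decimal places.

lx·mx by age: 0, 0, 0.55, 0.8897, 1.2078, 0.5508, 0.804, 0.4875
R0 = Σ lx·mx = 4.4898 → 4.49

4.49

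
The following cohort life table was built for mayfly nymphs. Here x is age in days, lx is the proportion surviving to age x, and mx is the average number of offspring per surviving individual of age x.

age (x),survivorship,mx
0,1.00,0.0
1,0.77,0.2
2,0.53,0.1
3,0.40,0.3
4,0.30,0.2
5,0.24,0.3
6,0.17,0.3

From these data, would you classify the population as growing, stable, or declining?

R0 = Σ lx·mx = 0 + 0.154 + 0.053 + 0.12 + 0.06 + 0.072 + 0.051 = 0.51
R0 < 1, so the population is declining.

declining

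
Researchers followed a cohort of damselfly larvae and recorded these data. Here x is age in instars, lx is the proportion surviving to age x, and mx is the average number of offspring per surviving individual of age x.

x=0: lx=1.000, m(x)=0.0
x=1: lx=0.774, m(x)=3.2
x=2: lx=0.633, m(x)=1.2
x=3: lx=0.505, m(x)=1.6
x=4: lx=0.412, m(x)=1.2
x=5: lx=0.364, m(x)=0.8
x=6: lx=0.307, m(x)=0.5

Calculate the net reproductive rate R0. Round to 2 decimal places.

4.98

lx·mx by age: 0, 2.4768, 0.7596, 0.808, 0.4944, 0.2912, 0.1535
R0 = Σ lx·mx = 4.9835 → 4.98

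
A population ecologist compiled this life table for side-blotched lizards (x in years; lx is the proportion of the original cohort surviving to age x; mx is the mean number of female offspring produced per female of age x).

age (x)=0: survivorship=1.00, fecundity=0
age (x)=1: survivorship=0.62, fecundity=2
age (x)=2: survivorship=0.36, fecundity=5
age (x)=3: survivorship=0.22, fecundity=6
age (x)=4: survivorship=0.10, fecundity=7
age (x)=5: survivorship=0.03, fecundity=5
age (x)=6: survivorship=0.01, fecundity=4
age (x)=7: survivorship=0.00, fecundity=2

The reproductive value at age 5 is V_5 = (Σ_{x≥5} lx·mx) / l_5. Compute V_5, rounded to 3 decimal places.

lx·mx for x ≥ 5: 0.15, 0.04, 0 → sum = 0.19
V_5 = 0.19 / l_5 = 0.19 / 0.03 = 6.333333… → 6.333

6.333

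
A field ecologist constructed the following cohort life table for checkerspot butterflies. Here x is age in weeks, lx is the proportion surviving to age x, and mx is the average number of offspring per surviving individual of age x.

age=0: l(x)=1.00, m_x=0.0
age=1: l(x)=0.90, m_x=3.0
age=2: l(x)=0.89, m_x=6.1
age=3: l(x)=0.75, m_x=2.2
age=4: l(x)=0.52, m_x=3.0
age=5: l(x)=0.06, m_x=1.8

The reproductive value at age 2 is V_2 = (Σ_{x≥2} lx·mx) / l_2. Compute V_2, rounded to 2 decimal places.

lx·mx for x ≥ 2: 5.429, 1.65, 1.56, 0.108 → sum = 8.747
V_2 = 8.747 / l_2 = 8.747 / 0.89 = 9.82809… → 9.83

9.83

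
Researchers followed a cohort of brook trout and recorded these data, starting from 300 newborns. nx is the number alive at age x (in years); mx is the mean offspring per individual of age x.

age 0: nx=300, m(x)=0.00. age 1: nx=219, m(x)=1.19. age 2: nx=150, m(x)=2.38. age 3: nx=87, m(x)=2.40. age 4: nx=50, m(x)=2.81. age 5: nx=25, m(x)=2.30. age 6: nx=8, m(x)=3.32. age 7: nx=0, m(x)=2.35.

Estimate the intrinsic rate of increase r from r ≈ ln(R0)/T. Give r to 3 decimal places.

0.505

lx = nx/n0 = nx/300: 1, 0.73, 0.5, 0.29, 0.16667…, 0.08333…, 0.02667…, 0
R0 = Σ lx·mx = 0 + 0.8687 + 1.19 + 0.696 + 0.46833… + 0.19167… + 0.08853… + 0 = 3.503233…
Σ x·lx·mx = 8.699567…; T = 8.699567…/3.503233… = 2.4833…
r ≈ ln(R0)/T = ln(3.503233…)/2.4833… = 0.50485… → 0.505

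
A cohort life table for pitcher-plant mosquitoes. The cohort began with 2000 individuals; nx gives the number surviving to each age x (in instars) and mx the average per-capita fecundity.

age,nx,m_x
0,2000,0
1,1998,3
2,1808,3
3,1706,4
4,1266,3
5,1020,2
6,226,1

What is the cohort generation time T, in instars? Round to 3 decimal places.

lx = nx/n0 = nx/2000: 1, 0.999, 0.904, 0.853, 0.633, 0.51, 0.113
lx·mx: 0, 2.997, 2.712, 3.412, 1.899, 1.02, 0.113 → R0 = 12.153
x·lx·mx: 0, 2.997, 5.424, 10.236, 7.596, 5.1, 0.678 → Σ = 32.031
T = 32.031 / 12.153 = 2.635646… → 2.636

2.636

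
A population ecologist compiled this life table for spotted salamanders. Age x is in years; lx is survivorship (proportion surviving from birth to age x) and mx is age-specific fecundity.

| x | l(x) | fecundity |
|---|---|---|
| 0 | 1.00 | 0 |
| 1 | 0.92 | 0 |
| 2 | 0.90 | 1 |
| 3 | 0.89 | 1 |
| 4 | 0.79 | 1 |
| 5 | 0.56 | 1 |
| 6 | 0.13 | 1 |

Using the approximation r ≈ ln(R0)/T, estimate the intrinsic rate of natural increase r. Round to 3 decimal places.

R0 = Σ lx·mx = 0 + 0 + 0.9 + 0.89 + 0.79 + 0.56 + 0.13 = 3.27
Σ x·lx·mx = 11.21; T = 11.21/3.27 = 3.42813…
r ≈ ln(R0)/T = ln(3.27)/3.42813… = 0.34561… → 0.346

0.346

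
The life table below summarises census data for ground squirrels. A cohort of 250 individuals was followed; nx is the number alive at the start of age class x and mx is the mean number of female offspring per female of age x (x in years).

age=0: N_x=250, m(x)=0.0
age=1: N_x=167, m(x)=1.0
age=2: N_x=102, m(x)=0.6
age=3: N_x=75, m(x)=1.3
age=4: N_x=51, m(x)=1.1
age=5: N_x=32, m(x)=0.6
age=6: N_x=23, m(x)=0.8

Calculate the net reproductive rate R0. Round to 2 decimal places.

1.68

lx = nx/n0 = nx/250: 1, 0.668, 0.408, 0.3, 0.204, 0.128, 0.092
lx·mx by age: 0, 0.668, 0.2448, 0.39, 0.2244, 0.0768, 0.0736
R0 = Σ lx·mx = 1.6776 → 1.68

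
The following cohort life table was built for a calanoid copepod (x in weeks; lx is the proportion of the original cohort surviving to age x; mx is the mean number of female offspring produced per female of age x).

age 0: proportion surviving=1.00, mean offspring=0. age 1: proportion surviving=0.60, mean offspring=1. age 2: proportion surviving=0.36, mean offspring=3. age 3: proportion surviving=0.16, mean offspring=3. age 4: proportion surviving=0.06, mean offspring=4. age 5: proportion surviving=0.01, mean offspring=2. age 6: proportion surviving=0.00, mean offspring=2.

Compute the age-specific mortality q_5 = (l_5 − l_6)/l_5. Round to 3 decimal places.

1.000

q_5 = (l_5 − l_6) / l_5 = (0.01 − 0) / 0.01
     = 0.01 / 0.01 = 1 → 1.000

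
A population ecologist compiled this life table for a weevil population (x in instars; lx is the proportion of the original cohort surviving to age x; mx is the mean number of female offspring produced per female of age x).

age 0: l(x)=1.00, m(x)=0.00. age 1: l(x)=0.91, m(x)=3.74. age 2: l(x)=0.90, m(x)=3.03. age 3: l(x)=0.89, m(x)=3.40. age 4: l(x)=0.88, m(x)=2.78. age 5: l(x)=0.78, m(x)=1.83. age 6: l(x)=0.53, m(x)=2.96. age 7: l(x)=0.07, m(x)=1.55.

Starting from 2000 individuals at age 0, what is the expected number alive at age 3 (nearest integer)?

1780

Expected survivors = N0 · l_3 = 2000 × 0.89 = 1780 → 1780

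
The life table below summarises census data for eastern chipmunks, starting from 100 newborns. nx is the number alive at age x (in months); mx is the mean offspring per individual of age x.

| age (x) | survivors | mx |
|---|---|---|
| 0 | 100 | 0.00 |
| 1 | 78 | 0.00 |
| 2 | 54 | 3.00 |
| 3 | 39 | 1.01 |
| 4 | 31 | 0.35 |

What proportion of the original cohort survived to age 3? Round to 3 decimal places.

0.390

l_3 = n_3/n_0 = 39/100 = 0.39 → 0.390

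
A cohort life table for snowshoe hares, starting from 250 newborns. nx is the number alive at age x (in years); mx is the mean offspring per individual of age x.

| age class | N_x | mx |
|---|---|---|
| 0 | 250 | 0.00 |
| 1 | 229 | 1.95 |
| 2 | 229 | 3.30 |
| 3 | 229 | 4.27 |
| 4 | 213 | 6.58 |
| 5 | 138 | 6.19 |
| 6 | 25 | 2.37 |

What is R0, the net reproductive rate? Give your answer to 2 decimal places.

17.98

lx = nx/n0 = nx/250: 1, 0.916, 0.916, 0.916, 0.852, 0.552, 0.1
lx·mx by age: 0, 1.7862, 3.0228, 3.91132, 5.60616, 3.41688, 0.237
R0 = Σ lx·mx = 17.98036 → 17.98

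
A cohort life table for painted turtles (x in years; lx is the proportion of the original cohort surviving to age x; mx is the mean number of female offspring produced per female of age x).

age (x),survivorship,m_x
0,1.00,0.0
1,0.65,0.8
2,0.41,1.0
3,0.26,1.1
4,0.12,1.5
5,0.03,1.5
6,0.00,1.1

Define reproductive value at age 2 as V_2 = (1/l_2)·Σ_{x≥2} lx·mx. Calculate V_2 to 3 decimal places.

2.246

lx·mx for x ≥ 2: 0.41, 0.286, 0.18, 0.045, 0 → sum = 0.921
V_2 = 0.921 / l_2 = 0.921 / 0.41 = 2.246341… → 2.246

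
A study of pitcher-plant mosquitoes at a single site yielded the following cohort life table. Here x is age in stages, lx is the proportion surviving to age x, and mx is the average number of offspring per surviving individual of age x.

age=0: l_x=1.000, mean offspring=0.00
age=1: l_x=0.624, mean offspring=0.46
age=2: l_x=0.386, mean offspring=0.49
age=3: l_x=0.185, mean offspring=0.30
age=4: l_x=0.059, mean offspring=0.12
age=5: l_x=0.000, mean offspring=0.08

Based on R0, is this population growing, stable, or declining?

declining

R0 = Σ lx·mx = 0 + 0.28704 + 0.18914 + 0.0555 + 0.00708 + 0 = 0.53876
R0 < 1, so the population is declining.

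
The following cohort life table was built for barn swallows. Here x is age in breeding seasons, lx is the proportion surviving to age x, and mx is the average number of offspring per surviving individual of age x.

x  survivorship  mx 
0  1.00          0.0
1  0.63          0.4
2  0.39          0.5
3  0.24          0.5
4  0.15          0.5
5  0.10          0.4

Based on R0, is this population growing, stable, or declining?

declining

R0 = Σ lx·mx = 0 + 0.252 + 0.195 + 0.12 + 0.075 + 0.04 = 0.682
R0 < 1, so the population is declining.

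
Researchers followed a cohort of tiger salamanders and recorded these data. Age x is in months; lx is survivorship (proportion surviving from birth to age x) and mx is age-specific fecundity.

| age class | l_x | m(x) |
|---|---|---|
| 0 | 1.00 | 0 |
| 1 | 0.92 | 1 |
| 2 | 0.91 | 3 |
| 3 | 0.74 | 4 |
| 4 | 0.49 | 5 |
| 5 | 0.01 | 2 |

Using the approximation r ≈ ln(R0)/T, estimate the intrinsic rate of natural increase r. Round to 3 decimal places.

R0 = Σ lx·mx = 0 + 0.92 + 2.73 + 2.96 + 2.45 + 0.02 = 9.08
Σ x·lx·mx = 25.16; T = 25.16/9.08 = 2.77093…
r ≈ ln(R0)/T = ln(9.08)/2.77093… = 0.79615… → 0.796

0.796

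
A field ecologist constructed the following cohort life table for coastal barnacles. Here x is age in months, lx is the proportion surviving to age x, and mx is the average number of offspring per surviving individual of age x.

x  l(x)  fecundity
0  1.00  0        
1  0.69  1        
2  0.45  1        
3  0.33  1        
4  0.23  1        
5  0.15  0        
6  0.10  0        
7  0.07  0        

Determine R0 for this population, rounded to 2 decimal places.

lx·mx by age: 0, 0.69, 0.45, 0.33, 0.23, 0, 0, 0
R0 = Σ lx·mx = 1.7 → 1.70

1.70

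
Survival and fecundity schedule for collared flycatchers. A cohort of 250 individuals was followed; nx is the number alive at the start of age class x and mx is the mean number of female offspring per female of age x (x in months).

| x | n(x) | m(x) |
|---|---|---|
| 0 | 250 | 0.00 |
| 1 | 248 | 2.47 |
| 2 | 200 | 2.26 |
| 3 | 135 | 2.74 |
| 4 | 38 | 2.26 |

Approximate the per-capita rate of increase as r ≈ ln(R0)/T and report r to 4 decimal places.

0.9242

lx = nx/n0 = nx/250: 1, 0.992, 0.8, 0.54, 0.152
R0 = Σ lx·mx = 0 + 2.45024 + 1.808 + 1.4796 + 0.34352 = 6.08136
Σ x·lx·mx = 11.87912; T = 11.87912/6.08136 = 1.95337…
r ≈ ln(R0)/T = ln(6.08136)/1.95337… = 0.924163… → 0.9242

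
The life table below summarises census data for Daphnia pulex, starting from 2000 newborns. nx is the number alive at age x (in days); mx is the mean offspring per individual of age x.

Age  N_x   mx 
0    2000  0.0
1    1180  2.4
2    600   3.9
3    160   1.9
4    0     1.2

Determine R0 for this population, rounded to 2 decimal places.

2.74

lx = nx/n0 = nx/2000: 1, 0.59, 0.3, 0.08, 0
lx·mx by age: 0, 1.416, 1.17, 0.152, 0
R0 = Σ lx·mx = 2.738 → 2.74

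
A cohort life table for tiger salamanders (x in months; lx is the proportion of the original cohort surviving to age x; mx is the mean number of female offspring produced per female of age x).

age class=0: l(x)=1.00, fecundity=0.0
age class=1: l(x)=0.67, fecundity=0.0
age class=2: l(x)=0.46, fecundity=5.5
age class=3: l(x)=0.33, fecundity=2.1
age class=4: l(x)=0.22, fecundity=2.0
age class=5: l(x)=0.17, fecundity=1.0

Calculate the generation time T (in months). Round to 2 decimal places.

lx·mx: 0, 0, 2.53, 0.693, 0.44, 0.17 → R0 = 3.833
x·lx·mx: 0, 0, 5.06, 2.079, 1.76, 0.85 → Σ = 9.749
T = 9.749 / 3.833 = 2.543439… → 2.54

2.54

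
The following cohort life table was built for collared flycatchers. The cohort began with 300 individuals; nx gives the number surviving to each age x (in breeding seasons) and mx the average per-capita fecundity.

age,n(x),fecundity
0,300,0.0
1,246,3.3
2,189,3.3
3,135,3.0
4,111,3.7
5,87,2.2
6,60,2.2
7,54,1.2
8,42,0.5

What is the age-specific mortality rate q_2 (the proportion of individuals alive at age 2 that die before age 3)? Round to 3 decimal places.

0.286

lx = nx/n0 = nx/300: 1, 0.82, 0.63, 0.45, 0.37, 0.29, 0.2, 0.18, 0.14
q_2 = (l_2 − l_3) / l_2 = (0.63 − 0.45) / 0.63
     = 0.18 / 0.63 = 0.285714… → 0.286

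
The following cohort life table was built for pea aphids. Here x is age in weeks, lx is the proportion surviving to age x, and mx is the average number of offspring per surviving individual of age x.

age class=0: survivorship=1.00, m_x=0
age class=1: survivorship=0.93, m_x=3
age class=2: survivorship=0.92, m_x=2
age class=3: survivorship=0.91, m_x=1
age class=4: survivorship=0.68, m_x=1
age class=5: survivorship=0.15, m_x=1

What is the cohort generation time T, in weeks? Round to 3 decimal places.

lx·mx: 0, 2.79, 1.84, 0.91, 0.68, 0.15 → R0 = 6.37
x·lx·mx: 0, 2.79, 3.68, 2.73, 2.72, 0.75 → Σ = 12.67
T = 12.67 / 6.37 = 1.989011… → 1.989

1.989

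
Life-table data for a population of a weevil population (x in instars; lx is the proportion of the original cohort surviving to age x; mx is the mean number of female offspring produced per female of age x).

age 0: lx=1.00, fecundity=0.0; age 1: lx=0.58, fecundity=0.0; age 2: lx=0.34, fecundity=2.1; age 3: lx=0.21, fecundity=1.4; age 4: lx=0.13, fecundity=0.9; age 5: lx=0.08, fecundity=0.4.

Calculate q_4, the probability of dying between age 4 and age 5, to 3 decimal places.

q_4 = (l_4 − l_5) / l_4 = (0.13 − 0.08) / 0.13
     = 0.05 / 0.13 = 0.384615… → 0.385

0.385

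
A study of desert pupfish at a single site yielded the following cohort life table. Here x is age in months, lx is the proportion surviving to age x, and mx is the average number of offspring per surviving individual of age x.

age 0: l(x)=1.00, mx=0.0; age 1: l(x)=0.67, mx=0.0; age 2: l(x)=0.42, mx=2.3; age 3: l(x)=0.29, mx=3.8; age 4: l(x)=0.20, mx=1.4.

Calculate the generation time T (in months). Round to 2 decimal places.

2.71

lx·mx: 0, 0, 0.966, 1.102, 0.28 → R0 = 2.348
x·lx·mx: 0, 0, 1.932, 3.306, 1.12 → Σ = 6.358
T = 6.358 / 2.348 = 2.707836… → 2.71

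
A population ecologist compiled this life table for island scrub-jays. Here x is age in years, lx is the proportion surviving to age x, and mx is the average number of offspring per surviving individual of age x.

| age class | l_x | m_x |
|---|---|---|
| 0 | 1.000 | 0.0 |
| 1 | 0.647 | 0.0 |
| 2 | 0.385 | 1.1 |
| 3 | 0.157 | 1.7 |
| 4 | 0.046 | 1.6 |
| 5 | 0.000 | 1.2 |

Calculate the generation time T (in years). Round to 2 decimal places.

2.54

lx·mx: 0, 0, 0.4235, 0.2669, 0.0736, 0 → R0 = 0.764
x·lx·mx: 0, 0, 0.847, 0.8007, 0.2944, 0 → Σ = 1.9421
T = 1.9421 / 0.764 = 2.542016… → 2.54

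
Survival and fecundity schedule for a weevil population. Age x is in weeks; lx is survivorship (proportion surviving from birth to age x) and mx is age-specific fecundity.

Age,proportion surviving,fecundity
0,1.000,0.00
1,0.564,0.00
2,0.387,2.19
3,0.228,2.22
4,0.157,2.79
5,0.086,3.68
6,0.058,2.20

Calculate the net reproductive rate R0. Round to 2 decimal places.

lx·mx by age: 0, 0, 0.84753, 0.50616, 0.43803, 0.31648, 0.1276
R0 = Σ lx·mx = 2.2358 → 2.24

2.24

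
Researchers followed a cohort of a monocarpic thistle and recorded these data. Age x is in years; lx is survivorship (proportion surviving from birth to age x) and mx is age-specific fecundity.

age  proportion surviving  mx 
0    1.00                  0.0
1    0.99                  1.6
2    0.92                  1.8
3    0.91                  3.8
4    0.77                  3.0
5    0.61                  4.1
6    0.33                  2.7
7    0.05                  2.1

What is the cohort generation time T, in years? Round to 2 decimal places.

lx·mx: 0, 1.584, 1.656, 3.458, 2.31, 2.501, 0.891, 0.105 → R0 = 12.505
x·lx·mx: 0, 1.584, 3.312, 10.374, 9.24, 12.505, 5.346, 0.735 → Σ = 43.096
T = 43.096 / 12.505 = 3.446301… → 3.45

3.45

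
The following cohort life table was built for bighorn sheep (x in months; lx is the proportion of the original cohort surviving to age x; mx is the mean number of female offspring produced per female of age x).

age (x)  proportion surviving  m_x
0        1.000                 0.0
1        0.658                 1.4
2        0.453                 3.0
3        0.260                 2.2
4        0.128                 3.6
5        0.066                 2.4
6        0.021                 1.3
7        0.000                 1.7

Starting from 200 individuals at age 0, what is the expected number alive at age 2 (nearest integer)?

91

Expected survivors = N0 · l_2 = 200 × 0.453 = 90.6 → 91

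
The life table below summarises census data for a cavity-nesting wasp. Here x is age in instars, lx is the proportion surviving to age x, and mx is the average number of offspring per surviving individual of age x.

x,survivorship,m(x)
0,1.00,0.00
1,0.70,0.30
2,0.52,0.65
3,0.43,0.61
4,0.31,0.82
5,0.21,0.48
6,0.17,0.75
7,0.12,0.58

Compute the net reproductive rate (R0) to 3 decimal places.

lx·mx by age: 0, 0.21, 0.338, 0.2623, 0.2542, 0.1008, 0.1275, 0.0696
R0 = Σ lx·mx = 1.3624 → 1.362

1.362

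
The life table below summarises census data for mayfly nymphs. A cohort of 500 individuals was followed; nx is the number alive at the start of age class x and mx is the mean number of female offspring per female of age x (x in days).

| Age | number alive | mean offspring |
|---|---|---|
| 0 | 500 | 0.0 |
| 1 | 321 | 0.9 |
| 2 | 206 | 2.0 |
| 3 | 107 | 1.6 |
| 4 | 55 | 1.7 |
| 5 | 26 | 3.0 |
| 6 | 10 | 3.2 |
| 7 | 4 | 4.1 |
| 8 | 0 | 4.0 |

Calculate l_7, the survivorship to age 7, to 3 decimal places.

l_7 = n_7/n_0 = 4/500 = 0.008 → 0.008

0.008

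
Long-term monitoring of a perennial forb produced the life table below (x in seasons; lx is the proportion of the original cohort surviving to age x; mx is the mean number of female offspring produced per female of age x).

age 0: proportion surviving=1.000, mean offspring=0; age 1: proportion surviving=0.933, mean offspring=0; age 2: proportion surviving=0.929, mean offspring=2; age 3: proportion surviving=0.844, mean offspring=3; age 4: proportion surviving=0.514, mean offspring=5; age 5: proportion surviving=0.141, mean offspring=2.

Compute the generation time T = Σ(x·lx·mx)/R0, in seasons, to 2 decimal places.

3.18

lx·mx: 0, 0, 1.858, 2.532, 2.57, 0.282 → R0 = 7.242
x·lx·mx: 0, 0, 3.716, 7.596, 10.28, 1.41 → Σ = 23.002
T = 23.002 / 7.242 = 3.176194… → 3.18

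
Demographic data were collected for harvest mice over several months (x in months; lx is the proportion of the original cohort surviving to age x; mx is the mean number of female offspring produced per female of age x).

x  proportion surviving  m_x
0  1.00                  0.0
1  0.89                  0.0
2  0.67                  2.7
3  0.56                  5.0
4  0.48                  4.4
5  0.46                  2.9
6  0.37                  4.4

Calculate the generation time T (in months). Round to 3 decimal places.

3.811

lx·mx: 0, 0, 1.809, 2.8, 2.112, 1.334, 1.628 → R0 = 9.683
x·lx·mx: 0, 0, 3.618, 8.4, 8.448, 6.67, 9.768 → Σ = 36.904
T = 36.904 / 9.683 = 3.811216… → 3.811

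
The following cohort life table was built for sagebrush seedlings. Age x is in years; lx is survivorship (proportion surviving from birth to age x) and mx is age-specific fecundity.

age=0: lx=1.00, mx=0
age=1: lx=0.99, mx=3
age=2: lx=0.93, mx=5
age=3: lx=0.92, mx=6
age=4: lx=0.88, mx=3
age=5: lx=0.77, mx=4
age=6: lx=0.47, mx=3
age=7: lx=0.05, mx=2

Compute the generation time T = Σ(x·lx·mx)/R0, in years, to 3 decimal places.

lx·mx: 0, 2.97, 4.65, 5.52, 2.64, 3.08, 1.41, 0.1 → R0 = 20.37
x·lx·mx: 0, 2.97, 9.3, 16.56, 10.56, 15.4, 8.46, 0.7 → Σ = 63.95
T = 63.95 / 20.37 = 3.139421… → 3.139

3.139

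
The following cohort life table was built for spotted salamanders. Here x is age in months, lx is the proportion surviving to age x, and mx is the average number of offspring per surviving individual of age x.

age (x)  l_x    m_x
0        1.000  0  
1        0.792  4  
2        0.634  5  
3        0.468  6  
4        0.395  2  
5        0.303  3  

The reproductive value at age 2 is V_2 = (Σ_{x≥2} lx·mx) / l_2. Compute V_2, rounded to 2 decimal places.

12.11

lx·mx for x ≥ 2: 3.17, 2.808, 0.79, 0.909 → sum = 7.677
V_2 = 7.677 / l_2 = 7.677 / 0.634 = 12.108833… → 12.11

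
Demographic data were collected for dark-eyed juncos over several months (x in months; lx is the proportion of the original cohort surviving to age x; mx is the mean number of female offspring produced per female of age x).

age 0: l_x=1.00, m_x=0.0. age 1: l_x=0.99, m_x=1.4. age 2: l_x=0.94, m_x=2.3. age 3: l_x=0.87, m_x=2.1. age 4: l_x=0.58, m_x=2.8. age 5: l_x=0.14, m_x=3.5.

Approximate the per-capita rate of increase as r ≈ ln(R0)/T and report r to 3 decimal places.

0.749

R0 = Σ lx·mx = 0 + 1.386 + 2.162 + 1.827 + 1.624 + 0.49 = 7.489
Σ x·lx·mx = 20.137; T = 20.137/7.489 = 2.68888…
r ≈ ln(R0)/T = ln(7.489)/2.68888… = 0.7488… → 0.749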